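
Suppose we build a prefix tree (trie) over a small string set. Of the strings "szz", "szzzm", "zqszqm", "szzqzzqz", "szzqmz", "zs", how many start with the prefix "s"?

4

Traverse to the node for "s", then collect every word in that subtree.
Words under "s": szz, szzqmz, szzqzzqz, szzzm
Count: 4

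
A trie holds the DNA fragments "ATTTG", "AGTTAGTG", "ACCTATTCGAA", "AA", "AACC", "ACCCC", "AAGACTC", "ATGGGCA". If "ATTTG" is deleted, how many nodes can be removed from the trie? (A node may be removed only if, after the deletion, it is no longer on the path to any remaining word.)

3

After clearing the end-marker at "ATTTG", prune upward until reaching a node still needed by another word.
The suffix "TTG" (3 nodes) is used only by "ATTTG"; the node for "AT" still has the child "G", so pruning stops there.
Nodes removed: 3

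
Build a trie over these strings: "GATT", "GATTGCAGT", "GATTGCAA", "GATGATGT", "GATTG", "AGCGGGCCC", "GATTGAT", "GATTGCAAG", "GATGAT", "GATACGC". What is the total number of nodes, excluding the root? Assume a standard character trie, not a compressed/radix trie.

Count nodes per top-level branch (shared prefixes stored once):
  'A'-branch (AGCGGGCCC): 9 nodes
  'G'-branch (GATACGC, GATGAT, GATGATGT, GATT, GATTG, GATTGAT, GATTGCAA, GATTGCAAG, GATTGCAGT): 22 nodes
Sum: 31

31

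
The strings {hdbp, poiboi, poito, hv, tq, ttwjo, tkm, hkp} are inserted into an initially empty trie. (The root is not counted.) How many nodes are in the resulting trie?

23

Insert word by word; a character creates a node only if that edge doesn't already exist:
  "hdbp" → 4 new (h, d, b, p)
  "poiboi" → 6 new (p, o, i, b, o, i)
  "poito" → prefix "poi" already present; 2 new (t, o)
  "hv" → prefix "h" already present; 1 new (v)
  "tq" → 2 new (t, q)
  "ttwjo" → prefix "t" already present; 4 new (t, w, j, o)
  "tkm" → prefix "t" already present; 2 new (k, m)
  "hkp" → prefix "h" already present; 2 new (k, p)
Total nodes = 4 + 6 + 2 + 1 + 2 + 4 + 2 + 2 = 23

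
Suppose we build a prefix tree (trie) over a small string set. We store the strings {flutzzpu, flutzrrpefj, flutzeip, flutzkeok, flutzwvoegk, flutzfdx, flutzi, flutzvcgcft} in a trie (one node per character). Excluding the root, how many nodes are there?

37

Trie structure (* marks end of a word):
(root)
└─ f
   └─ l
      └─ u
         └─ t
            └─ z
               ├─ e
               │  └─ i
               │     └─ p *
               ├─ f
               │  └─ d
               │     └─ x *
               ├─ i *
               ├─ k
               │  └─ e
               │     └─ o
               │        └─ k *
               ├─ r
               │  └─ r
               │     └─ p
               │        └─ e
               │           └─ f
               │              └─ j *
               ├─ v
               │  └─ c
               │     └─ g
               │        └─ c
               │           └─ f
               │              └─ t *
               ├─ w
               │  └─ v
               │     └─ o
               │        └─ e
               │           └─ g
               │              └─ k *
               └─ z
                  └─ p
                     └─ u *
Counting every labelled node above: 37.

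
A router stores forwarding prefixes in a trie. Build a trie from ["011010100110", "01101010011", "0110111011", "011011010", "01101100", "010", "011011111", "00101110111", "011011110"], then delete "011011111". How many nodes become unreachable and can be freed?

1

A node on "011011111"'s path can go only if nothing else ends at it or branches off below it.
The suffix "1" (1 node) is used only by "011011111"; the node for "01101111" still has the child "0", so pruning stops there.
Nodes removed: 1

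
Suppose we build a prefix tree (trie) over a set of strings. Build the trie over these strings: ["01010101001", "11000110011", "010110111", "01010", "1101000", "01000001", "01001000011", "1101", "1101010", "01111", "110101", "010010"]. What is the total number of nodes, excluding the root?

For each word, the new-node count is its length minus the longest prefix already in the trie:
  "01010101001" → 11 new (0, 1, 0, 1, 0, 1, 0, 1, 0, 0, 1)
  "11000110011" → 11 new (1, 1, 0, 0, 0, 1, 1, 0, 0, 1, 1)
  "010110111" → prefix "0101" already present; 5 new (1, 0, 1, 1, 1)
  "01010" → prefix "01010" already present; 0 new (none)
  "1101000" → prefix "110" already present; 4 new (1, 0, 0, 0)
  "01000001" → prefix "010" already present; 5 new (0, 0, 0, 0, 1)
  "01001000011" → prefix "0100" already present; 7 new (1, 0, 0, 0, 0, 1, 1)
  "1101" → prefix "1101" already present; 0 new (none)
  "1101010" → prefix "11010" already present; 2 new (1, 0)
  "01111" → prefix "01" already present; 3 new (1, 1, 1)
  "110101" → prefix "110101" already present; 0 new (none)
  "010010" → prefix "010010" already present; 0 new (none)
Total nodes = 11 + 11 + 5 + 0 + 4 + 5 + 7 + 0 + 2 + 3 + 0 + 0 = 48

48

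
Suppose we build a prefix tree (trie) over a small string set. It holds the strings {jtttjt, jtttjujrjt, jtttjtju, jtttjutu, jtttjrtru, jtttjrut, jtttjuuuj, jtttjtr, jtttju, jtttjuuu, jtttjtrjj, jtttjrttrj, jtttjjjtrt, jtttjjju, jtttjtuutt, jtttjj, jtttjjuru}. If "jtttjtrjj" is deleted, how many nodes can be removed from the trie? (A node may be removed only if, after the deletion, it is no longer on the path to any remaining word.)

After clearing the end-marker at "jtttjtrjj", prune upward until reaching a node still needed by another word.
The suffix "jj" (2 nodes) is used only by "jtttjtrjj"; "jtttjtr" is itself a stored word, so pruning stops there.
Nodes removed: 2

2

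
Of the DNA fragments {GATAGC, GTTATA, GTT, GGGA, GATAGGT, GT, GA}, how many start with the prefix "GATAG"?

Traverse to the node for "GATAG", then collect every word in that subtree.
Matches: "GATAGC", "GATAGGT"
Count: 2

2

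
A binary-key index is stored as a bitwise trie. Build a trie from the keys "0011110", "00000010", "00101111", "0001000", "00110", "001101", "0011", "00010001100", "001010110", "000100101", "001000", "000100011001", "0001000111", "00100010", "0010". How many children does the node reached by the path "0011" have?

2

Walk "0011" from the root, arriving at one node.
Characters that immediately follow "0011" among the stored strings: {0, 1}.
That node has 2 child edges.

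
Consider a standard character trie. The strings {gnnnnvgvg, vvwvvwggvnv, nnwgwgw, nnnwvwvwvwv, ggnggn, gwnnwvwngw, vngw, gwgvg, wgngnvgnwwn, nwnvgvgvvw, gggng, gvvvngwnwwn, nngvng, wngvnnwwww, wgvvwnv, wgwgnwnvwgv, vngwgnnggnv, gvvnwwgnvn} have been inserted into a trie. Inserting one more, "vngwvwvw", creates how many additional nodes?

4

The longest prefix of "vngwvwvw" already in the trie is "vngw" (length 4).
Each of the 4 remaining characters creates one node.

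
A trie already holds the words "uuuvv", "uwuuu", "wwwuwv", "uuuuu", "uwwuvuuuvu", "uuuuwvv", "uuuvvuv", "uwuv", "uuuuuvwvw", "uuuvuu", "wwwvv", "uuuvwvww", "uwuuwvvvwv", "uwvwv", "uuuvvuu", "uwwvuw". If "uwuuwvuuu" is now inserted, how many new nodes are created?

3

The longest prefix of "uwuuwvuuu" already in the trie is "uwuuwv" (length 6).
Each of the 3 remaining characters creates one node.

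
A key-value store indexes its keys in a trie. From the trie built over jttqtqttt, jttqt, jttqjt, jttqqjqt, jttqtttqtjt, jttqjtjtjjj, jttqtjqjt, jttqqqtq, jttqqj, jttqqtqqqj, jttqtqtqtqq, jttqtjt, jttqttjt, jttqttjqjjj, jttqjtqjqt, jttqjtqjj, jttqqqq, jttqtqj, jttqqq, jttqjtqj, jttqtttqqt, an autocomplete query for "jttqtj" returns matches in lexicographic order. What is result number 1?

jttqtjqjt

DFS of the "jttqtj" subtree visits, in order: "jttqtjqjt", "jttqtjt"
Position 1: jttqtjqjt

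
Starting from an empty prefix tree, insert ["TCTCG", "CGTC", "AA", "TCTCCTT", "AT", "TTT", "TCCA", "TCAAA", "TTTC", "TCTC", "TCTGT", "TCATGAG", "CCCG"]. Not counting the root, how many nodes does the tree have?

32

Count nodes per top-level branch (shared prefixes stored once):
  'A'-branch (AA, AT): 3 nodes
  'C'-branch (CCCG, CGTC): 7 nodes
  'T'-branch (TCAAA, TCATGAG, TCCA, TCTC, TCTCCTT, TCTCG, TCTGT, TTT, TTTC): 22 nodes
Sum: 32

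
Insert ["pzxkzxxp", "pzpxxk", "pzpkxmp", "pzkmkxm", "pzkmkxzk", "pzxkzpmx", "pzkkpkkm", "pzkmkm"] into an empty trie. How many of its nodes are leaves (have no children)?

8

Leaves are exactly the stored words that no other stored word extends.
Those words: "pzkkpkkm", "pzkmkm", "pzkmkxm", "pzkmkxzk", "pzpkxmp", "pzpxxk", "pzxkzpmx", "pzxkzxxp"
Leaf count: 8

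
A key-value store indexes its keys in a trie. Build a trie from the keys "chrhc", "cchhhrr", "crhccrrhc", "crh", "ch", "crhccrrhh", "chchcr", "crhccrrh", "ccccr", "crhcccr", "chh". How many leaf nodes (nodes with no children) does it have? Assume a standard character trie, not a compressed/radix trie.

A leaf is a node with no children — equivalently, the end of a word that is not a proper prefix of any other stored word.
Those words: "ccccr", "cchhhrr", "chchcr", "chh", "chrhc", "crhcccr", "crhccrrhc", "crhccrrhh"
Leaf count: 8

8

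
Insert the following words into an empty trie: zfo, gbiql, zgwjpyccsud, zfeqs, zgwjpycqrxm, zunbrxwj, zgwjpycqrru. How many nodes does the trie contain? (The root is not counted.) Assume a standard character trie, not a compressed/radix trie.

34

Count nodes per top-level branch (shared prefixes stored once):
  'g'-branch (gbiql): 5 nodes
  'z'-branch (zfeqs, zfo, zgwjpyccsud, zgwjpycqrru, zgwjpycqrxm, zunbrxwj): 29 nodes
Sum: 34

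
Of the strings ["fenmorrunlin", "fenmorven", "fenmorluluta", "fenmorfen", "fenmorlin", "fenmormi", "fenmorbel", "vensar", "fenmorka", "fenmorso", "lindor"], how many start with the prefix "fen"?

9

Walk to "fen"; the words in its subtree are exactly those with that prefix.
Words under "fen": fenmorbel, fenmorfen, fenmorka, fenmorlin, fenmorluluta, fenmormi, fenmorrunlin, fenmorso, fenmorven
Count: 9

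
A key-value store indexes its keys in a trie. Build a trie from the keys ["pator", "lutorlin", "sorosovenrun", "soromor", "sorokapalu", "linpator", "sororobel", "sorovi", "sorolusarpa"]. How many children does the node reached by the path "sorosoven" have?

1

The children of the "sorosoven" node are the distinct next characters among strings starting with "sorosoven".
Distinct next characters after "sorosoven": r.
That node has 1 child edge.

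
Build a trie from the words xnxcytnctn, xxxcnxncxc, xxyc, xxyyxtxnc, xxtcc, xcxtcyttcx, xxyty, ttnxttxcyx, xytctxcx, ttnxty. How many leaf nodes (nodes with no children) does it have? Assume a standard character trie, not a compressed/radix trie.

10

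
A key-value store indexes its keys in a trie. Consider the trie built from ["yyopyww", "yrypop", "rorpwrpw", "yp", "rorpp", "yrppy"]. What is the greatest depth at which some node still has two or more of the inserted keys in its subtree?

4

The deepest shared node is where two words last agree before diverging.
e.g. "rorpp" and "rorpwrpw" share the prefix "rorp" of length 4; no pair shares a longer one.
Longest shared-prefix length: 4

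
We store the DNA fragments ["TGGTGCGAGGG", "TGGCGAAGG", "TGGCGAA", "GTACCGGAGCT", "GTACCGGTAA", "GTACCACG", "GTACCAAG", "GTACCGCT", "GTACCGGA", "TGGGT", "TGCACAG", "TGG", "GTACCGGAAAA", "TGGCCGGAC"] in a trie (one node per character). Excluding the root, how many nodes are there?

53

Insert word by word; a character creates a node only if that edge doesn't already exist:
  "TGGTGCGAGGG" → 11 new (T, G, G, T, G, C, G, A, G, G, G)
  "TGGCGAAGG" → prefix "TGG" already present; 6 new (C, G, A, A, G, G)
  "TGGCGAA" → prefix "TGGCGAA" already present; 0 new (none)
  "GTACCGGAGCT" → 11 new (G, T, A, C, C, G, G, A, G, C, T)
  "GTACCGGTAA" → prefix "GTACCGG" already present; 3 new (T, A, A)
  "GTACCACG" → prefix "GTACC" already present; 3 new (A, C, G)
  "GTACCAAG" → prefix "GTACCA" already present; 2 new (A, G)
  "GTACCGCT" → prefix "GTACCG" already present; 2 new (C, T)
  "GTACCGGA" → prefix "GTACCGGA" already present; 0 new (none)
  "TGGGT" → prefix "TGG" already present; 2 new (G, T)
  "TGCACAG" → prefix "TG" already present; 5 new (C, A, C, A, G)
  "TGG" → prefix "TGG" already present; 0 new (none)
  "GTACCGGAAAA" → prefix "GTACCGGA" already present; 3 new (A, A, A)
  "TGGCCGGAC" → prefix "TGGC" already present; 5 new (C, G, G, A, C)
Total nodes = 11 + 6 + 0 + 11 + 3 + 3 + 2 + 2 + 0 + 2 + 5 + 0 + 3 + 5 = 53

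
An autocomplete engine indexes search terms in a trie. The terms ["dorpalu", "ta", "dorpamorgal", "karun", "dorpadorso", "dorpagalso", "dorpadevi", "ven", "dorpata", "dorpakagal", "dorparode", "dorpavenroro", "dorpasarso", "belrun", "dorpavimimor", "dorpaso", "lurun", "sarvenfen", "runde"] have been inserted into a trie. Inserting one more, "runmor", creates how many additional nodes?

The longest prefix of "runmor" already in the trie is "run" (length 3).
Each of the 3 remaining characters creates one node.

3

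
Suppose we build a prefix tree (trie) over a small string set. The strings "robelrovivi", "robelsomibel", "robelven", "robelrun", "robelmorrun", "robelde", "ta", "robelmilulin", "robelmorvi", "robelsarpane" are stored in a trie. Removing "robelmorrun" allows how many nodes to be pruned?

Walk "robelmorrun" from the leaf back toward the root, removing each node that no remaining word uses.
The suffix "run" (3 nodes) is used only by "robelmorrun"; the node for "robelmor" still has the child "v", so pruning stops there.
Nodes removed: 3

3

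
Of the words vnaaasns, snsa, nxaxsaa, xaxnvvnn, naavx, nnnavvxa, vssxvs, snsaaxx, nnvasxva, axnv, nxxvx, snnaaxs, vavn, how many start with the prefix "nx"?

2

Filter for entries beginning with "nx":
Matches: "nxaxsaa", "nxxvx"
Count: 2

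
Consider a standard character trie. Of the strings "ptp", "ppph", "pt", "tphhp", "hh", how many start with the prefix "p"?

Traverse to the node for "p", then collect every word in that subtree.
Matches: "ppph", "pt", "ptp"
Count: 3

3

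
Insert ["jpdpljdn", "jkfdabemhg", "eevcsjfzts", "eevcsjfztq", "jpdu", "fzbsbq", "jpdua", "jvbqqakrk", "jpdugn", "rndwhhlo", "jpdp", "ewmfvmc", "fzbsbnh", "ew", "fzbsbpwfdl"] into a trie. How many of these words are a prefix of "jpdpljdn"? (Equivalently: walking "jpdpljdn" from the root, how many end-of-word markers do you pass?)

2

Check each prefix of "jpdpljdn" against the stored set — each match is an end-marker on the path.
Prefixes of the query that are stored words: "jpdp", "jpdpljdn"
Count: 2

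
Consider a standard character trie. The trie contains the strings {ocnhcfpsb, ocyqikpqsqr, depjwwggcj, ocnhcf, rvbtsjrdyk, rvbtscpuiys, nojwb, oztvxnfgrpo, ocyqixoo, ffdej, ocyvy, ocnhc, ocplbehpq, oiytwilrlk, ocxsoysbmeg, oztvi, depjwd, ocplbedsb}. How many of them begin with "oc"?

Traverse to the node for "oc", then collect every word in that subtree.
Words under "oc": ocnhc, ocnhcf, ocnhcfpsb, ocplbedsb, ocplbehpq, ocxsoysbmeg, ocyqikpqsqr, ocyqixoo, ocyvy
Count: 9

9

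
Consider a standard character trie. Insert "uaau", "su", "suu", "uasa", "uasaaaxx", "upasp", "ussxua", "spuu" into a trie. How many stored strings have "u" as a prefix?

Walk to "u"; the words in its subtree are exactly those with that prefix.
Matches: "uaau", "uasa", "uasaaaxx", "upasp", "ussxua"
Count: 5

5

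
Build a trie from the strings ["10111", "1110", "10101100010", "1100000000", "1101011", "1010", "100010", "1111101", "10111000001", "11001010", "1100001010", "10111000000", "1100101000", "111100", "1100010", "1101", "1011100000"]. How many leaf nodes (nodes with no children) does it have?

Leaves are exactly the stored words that no other stored word extends.
Those words: "100010", "10101100010", "10111000000", "10111000001", "1100000000", "1100001010", "1100010", "1100101000", "1101011", "1110", "111100", "1111101"
Leaf count: 12

12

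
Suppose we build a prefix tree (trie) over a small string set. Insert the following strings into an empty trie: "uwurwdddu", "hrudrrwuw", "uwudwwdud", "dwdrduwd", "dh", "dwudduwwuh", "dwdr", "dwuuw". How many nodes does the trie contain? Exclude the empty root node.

Count nodes per top-level branch (shared prefixes stored once):
  'd'-branch (dh, dwdr, dwdrduwd, dwudduwwuh, dwuuw): 19 nodes
  'h'-branch (hrudrrwuw): 9 nodes
  'u'-branch (uwudwwdud, uwurwdddu): 15 nodes
Sum: 43

43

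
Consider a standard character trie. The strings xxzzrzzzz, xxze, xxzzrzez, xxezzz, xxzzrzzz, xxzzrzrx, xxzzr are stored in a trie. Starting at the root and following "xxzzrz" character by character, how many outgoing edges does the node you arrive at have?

3

The children of the "xxzzrz" node are the distinct next characters among strings starting with "xxzzrz".
Characters that immediately follow "xxzzrz" among the stored strings: {e, r, z}.
That node has 3 child edges.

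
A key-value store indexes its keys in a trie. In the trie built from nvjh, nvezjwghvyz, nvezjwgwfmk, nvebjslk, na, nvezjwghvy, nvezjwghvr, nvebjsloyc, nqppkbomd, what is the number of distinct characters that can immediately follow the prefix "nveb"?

1

Walk "nveb" from the root, arriving at one node.
Characters that immediately follow "nveb" among the stored strings: {j}.
That node has 1 child edge.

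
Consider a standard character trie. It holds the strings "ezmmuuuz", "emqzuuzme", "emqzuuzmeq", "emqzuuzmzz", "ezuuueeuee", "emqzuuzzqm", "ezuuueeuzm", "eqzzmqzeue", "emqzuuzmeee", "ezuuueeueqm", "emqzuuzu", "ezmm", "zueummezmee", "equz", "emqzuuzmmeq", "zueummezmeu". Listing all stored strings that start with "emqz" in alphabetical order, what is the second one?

Words with prefix "emqz", in lexicographic order: "emqzuuzme", "emqzuuzmeee", "emqzuuzmeq", "emqzuuzmmeq", "emqzuuzmzz", "emqzuuzu", "emqzuuzzqm"
Position 2: emqzuuzmeee

emqzuuzmeee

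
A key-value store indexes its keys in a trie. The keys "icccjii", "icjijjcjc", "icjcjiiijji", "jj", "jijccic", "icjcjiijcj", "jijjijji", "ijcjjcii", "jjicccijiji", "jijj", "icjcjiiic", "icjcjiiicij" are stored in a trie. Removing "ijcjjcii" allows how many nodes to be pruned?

After clearing the end-marker at "ijcjjcii", prune upward until reaching a node still needed by another word.
The suffix "jcjjcii" (7 nodes) is used only by "ijcjjcii"; the node for "i" still has the child "c", so pruning stops there.
Nodes removed: 7

7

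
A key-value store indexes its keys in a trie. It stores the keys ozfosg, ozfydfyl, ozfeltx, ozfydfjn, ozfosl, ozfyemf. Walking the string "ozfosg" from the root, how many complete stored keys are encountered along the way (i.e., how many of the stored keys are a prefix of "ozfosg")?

1

Walk "ozfosg" from the root; an end-of-word marker is hit whenever a stored word is a prefix of "ozfosg".
Prefixes of the query that are stored words: "ozfosg"
Count: 1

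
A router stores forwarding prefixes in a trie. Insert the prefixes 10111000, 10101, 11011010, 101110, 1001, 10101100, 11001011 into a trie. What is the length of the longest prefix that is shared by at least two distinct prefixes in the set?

6

Look for the deepest trie node that still has at least two words in its subtree.
"101110" and "10111000" agree on "101110" (6 characters) before diverging; nothing deeper is shared.
Longest shared-prefix length: 6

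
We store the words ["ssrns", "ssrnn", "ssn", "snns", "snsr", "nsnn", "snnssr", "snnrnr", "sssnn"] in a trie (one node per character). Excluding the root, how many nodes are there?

24

For each word, the new-node count is its length minus the longest prefix already in the trie:
  "ssrns" → 5 new (s, s, r, n, s)
  "ssrnn" → prefix "ssrn" already present; 1 new (n)
  "ssn" → prefix "ss" already present; 1 new (n)
  "snns" → prefix "s" already present; 3 new (n, n, s)
  "snsr" → prefix "sn" already present; 2 new (s, r)
  "nsnn" → 4 new (n, s, n, n)
  "snnssr" → prefix "snns" already present; 2 new (s, r)
  "snnrnr" → prefix "snn" already present; 3 new (r, n, r)
  "sssnn" → prefix "ss" already present; 3 new (s, n, n)
Total nodes = 5 + 1 + 1 + 3 + 2 + 4 + 2 + 3 + 3 = 24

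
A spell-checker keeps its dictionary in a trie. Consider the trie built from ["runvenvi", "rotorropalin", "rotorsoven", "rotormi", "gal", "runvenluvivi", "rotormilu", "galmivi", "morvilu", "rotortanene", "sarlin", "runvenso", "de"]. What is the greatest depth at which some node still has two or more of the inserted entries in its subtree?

7

The deepest shared node is where two words last agree before diverging.
e.g. "rotormi" and "rotormilu" share the prefix "rotormi" of length 7; no pair shares a longer one.
Longest shared-prefix length: 7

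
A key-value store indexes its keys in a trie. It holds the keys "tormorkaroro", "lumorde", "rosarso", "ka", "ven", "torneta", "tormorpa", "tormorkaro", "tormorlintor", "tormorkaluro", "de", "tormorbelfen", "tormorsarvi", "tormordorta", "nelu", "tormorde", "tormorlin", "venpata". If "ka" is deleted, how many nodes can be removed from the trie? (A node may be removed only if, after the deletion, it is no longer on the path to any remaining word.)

After clearing the end-marker at "ka", prune upward until reaching a node still needed by another word.
No other word shares any prefix with "ka", so all 2 of its nodes go.
Nodes removed: 2

2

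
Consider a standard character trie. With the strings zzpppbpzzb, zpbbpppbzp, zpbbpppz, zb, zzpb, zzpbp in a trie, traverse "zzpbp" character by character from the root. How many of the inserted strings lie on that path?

2

Check each prefix of "zzpbp" against the stored set — each match is an end-marker on the path.
Prefixes of the query that are stored words: "zzpb", "zzpbp"
Count: 2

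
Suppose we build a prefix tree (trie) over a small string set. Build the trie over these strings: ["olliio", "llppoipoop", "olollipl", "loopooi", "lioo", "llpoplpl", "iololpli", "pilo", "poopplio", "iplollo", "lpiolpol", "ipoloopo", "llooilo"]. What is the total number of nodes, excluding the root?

For each word, the new-node count is its length minus the longest prefix already in the trie:
  "olliio" → 6 new (o, l, l, i, i, o)
  "llppoipoop" → 10 new (l, l, p, p, o, i, p, o, o, p)
  "olollipl" → prefix "ol" already present; 6 new (o, l, l, i, p, l)
  "loopooi" → prefix "l" already present; 6 new (o, o, p, o, o, i)
  "lioo" → prefix "l" already present; 3 new (i, o, o)
  "llpoplpl" → prefix "llp" already present; 5 new (o, p, l, p, l)
  "iololpli" → 8 new (i, o, l, o, l, p, l, i)
  "pilo" → 4 new (p, i, l, o)
  "poopplio" → prefix "p" already present; 7 new (o, o, p, p, l, i, o)
  "iplollo" → prefix "i" already present; 6 new (p, l, o, l, l, o)
  "lpiolpol" → prefix "l" already present; 7 new (p, i, o, l, p, o, l)
  "ipoloopo" → prefix "ip" already present; 6 new (o, l, o, o, p, o)
  "llooilo" → prefix "ll" already present; 5 new (o, o, i, l, o)
Total nodes = 6 + 10 + 6 + 6 + 3 + 5 + 8 + 4 + 7 + 6 + 7 + 6 + 5 = 79

79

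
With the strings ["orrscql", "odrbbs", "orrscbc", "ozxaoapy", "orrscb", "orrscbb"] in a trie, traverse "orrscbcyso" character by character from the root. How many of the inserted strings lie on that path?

2

Check each prefix of "orrscbcyso" against the stored set — each match is an end-marker on the path.
Prefixes of the query that are stored words: "orrscb", "orrscbc"
Count: 2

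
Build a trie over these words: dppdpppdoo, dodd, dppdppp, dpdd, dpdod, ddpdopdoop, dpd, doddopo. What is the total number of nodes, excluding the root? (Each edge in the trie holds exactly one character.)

29

Insert word by word; a character creates a node only if that edge doesn't already exist:
  "dppdpppdoo" → 10 new (d, p, p, d, p, p, p, d, o, o)
  "dodd" → prefix "d" already present; 3 new (o, d, d)
  "dppdppp" → prefix "dppdppp" already present; 0 new (none)
  "dpdd" → prefix "dp" already present; 2 new (d, d)
  "dpdod" → prefix "dpd" already present; 2 new (o, d)
  "ddpdopdoop" → prefix "d" already present; 9 new (d, p, d, o, p, d, o, o, p)
  "dpd" → prefix "dpd" already present; 0 new (none)
  "doddopo" → prefix "dodd" already present; 3 new (o, p, o)
Total nodes = 10 + 3 + 0 + 2 + 2 + 9 + 0 + 3 = 29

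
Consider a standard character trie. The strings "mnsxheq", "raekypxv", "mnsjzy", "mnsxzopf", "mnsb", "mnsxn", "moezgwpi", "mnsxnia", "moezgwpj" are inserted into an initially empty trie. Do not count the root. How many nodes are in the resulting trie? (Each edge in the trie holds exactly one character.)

34

Count nodes per top-level branch (shared prefixes stored once):
  'm'-branch (mnsb, mnsjzy, mnsxheq, mnsxn, mnsxnia, mnsxzopf, moezgwpi, moezgwpj): 26 nodes
  'r'-branch (raekypxv): 8 nodes
Sum: 34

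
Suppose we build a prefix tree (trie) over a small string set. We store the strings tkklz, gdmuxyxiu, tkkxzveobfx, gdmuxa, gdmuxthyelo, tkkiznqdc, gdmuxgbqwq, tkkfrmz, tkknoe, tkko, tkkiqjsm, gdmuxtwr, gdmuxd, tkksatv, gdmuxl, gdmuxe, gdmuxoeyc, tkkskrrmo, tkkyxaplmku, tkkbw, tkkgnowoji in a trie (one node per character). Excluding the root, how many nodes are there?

For each word, the new-node count is its length minus the longest prefix already in the trie:
  "tkklz" → 5 new (t, k, k, l, z)
  "gdmuxyxiu" → 9 new (g, d, m, u, x, y, x, i, u)
  "tkkxzveobfx" → prefix "tkk" already present; 8 new (x, z, v, e, o, b, f, x)
  "gdmuxa" → prefix "gdmux" already present; 1 new (a)
  "gdmuxthyelo" → prefix "gdmux" already present; 6 new (t, h, y, e, l, o)
  "tkkiznqdc" → prefix "tkk" already present; 6 new (i, z, n, q, d, c)
  "gdmuxgbqwq" → prefix "gdmux" already present; 5 new (g, b, q, w, q)
  "tkkfrmz" → prefix "tkk" already present; 4 new (f, r, m, z)
  "tkknoe" → prefix "tkk" already present; 3 new (n, o, e)
  "tkko" → prefix "tkk" already present; 1 new (o)
  "tkkiqjsm" → prefix "tkki" already present; 4 new (q, j, s, m)
  "gdmuxtwr" → prefix "gdmuxt" already present; 2 new (w, r)
  "gdmuxd" → prefix "gdmux" already present; 1 new (d)
  "tkksatv" → prefix "tkk" already present; 4 new (s, a, t, v)
  "gdmuxl" → prefix "gdmux" already present; 1 new (l)
  "gdmuxe" → prefix "gdmux" already present; 1 new (e)
  "gdmuxoeyc" → prefix "gdmux" already present; 4 new (o, e, y, c)
  "tkkskrrmo" → prefix "tkks" already present; 5 new (k, r, r, m, o)
  "tkkyxaplmku" → prefix "tkk" already present; 8 new (y, x, a, p, l, m, k, u)
  "tkkbw" → prefix "tkk" already present; 2 new (b, w)
  "tkkgnowoji" → prefix "tkk" already present; 7 new (g, n, o, w, o, j, i)
Total nodes = 5 + 9 + 8 + 1 + 6 + 6 + 5 + 4 + 3 + 1 + 4 + 2 + 1 + 4 + 1 + 1 + 4 + 5 + 8 + 2 + 7 = 87

87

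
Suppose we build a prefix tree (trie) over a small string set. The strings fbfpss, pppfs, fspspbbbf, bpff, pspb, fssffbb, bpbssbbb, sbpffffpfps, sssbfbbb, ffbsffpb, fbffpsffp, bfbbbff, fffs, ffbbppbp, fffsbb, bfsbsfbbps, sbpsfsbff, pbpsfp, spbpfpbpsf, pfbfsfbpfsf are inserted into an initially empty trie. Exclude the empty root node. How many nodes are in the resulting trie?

121

Insert word by word; a character creates a node only if that edge doesn't already exist:
  "fbfpss" → 6 new (f, b, f, p, s, s)
  "pppfs" → 5 new (p, p, p, f, s)
  "fspspbbbf" → prefix "f" already present; 8 new (s, p, s, p, b, b, b, f)
  "bpff" → 4 new (b, p, f, f)
  "pspb" → prefix "p" already present; 3 new (s, p, b)
  "fssffbb" → prefix "fs" already present; 5 new (s, f, f, b, b)
  "bpbssbbb" → prefix "bp" already present; 6 new (b, s, s, b, b, b)
  "sbpffffpfps" → 11 new (s, b, p, f, f, f, f, p, f, p, s)
  "sssbfbbb" → prefix "s" already present; 7 new (s, s, b, f, b, b, b)
  "ffbsffpb" → prefix "f" already present; 7 new (f, b, s, f, f, p, b)
  "fbffpsffp" → prefix "fbf" already present; 6 new (f, p, s, f, f, p)
  "bfbbbff" → prefix "b" already present; 6 new (f, b, b, b, f, f)
  "fffs" → prefix "ff" already present; 2 new (f, s)
  "ffbbppbp" → prefix "ffb" already present; 5 new (b, p, p, b, p)
  "fffsbb" → prefix "fffs" already present; 2 new (b, b)
  "bfsbsfbbps" → prefix "bf" already present; 8 new (s, b, s, f, b, b, p, s)
  "sbpsfsbff" → prefix "sbp" already present; 6 new (s, f, s, b, f, f)
  "pbpsfp" → prefix "p" already present; 5 new (b, p, s, f, p)
  "spbpfpbpsf" → prefix "s" already present; 9 new (p, b, p, f, p, b, p, s, f)
  "pfbfsfbpfsf" → prefix "p" already present; 10 new (f, b, f, s, f, b, p, f, s, f)
Total nodes = 6 + 5 + 8 + 4 + 3 + 5 + 6 + 11 + 7 + 7 + 6 + 6 + 2 + 5 + 2 + 8 + 6 + 5 + 9 + 10 = 121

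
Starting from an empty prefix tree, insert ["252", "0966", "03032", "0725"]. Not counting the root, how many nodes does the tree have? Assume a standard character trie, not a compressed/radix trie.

14

Count nodes per top-level branch (shared prefixes stored once):
  '0'-branch (03032, 0725, 0966): 11 nodes
  '2'-branch (252): 3 nodes
Sum: 14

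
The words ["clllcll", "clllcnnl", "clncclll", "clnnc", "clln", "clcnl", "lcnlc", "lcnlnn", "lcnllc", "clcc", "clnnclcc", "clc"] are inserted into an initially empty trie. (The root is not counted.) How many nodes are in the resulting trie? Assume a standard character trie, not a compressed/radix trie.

35

Insert word by word; a character creates a node only if that edge doesn't already exist:
  "clllcll" → 7 new (c, l, l, l, c, l, l)
  "clllcnnl" → prefix "clllc" already present; 3 new (n, n, l)
  "clncclll" → prefix "cl" already present; 6 new (n, c, c, l, l, l)
  "clnnc" → prefix "cln" already present; 2 new (n, c)
  "clln" → prefix "cll" already present; 1 new (n)
  "clcnl" → prefix "cl" already present; 3 new (c, n, l)
  "lcnlc" → 5 new (l, c, n, l, c)
  "lcnlnn" → prefix "lcnl" already present; 2 new (n, n)
  "lcnllc" → prefix "lcnl" already present; 2 new (l, c)
  "clcc" → prefix "clc" already present; 1 new (c)
  "clnnclcc" → prefix "clnnc" already present; 3 new (l, c, c)
  "clc" → prefix "clc" already present; 0 new (none)
Total nodes = 7 + 3 + 6 + 2 + 1 + 3 + 5 + 2 + 2 + 1 + 3 + 0 = 35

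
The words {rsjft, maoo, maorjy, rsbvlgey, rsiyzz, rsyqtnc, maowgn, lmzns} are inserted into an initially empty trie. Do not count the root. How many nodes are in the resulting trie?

35

Insert word by word; a character creates a node only if that edge doesn't already exist:
  "rsjft" → 5 new (r, s, j, f, t)
  "maoo" → 4 new (m, a, o, o)
  "maorjy" → prefix "mao" already present; 3 new (r, j, y)
  "rsbvlgey" → prefix "rs" already present; 6 new (b, v, l, g, e, y)
  "rsiyzz" → prefix "rs" already present; 4 new (i, y, z, z)
  "rsyqtnc" → prefix "rs" already present; 5 new (y, q, t, n, c)
  "maowgn" → prefix "mao" already present; 3 new (w, g, n)
  "lmzns" → 5 new (l, m, z, n, s)
Total nodes = 5 + 4 + 3 + 6 + 4 + 5 + 3 + 5 = 35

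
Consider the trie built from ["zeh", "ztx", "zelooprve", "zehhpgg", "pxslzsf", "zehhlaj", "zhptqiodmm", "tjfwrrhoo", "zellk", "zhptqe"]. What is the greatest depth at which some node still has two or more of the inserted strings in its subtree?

The deepest shared node is where two words last agree before diverging.
"zhptqe" and "zhptqiodmm" agree on "zhptq" (5 characters) before diverging; nothing deeper is shared.
Longest shared-prefix length: 5

5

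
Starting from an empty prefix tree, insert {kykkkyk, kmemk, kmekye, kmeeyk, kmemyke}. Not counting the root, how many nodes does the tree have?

Insert word by word; a character creates a node only if that edge doesn't already exist:
  "kykkkyk" → 7 new (k, y, k, k, k, y, k)
  "kmemk" → prefix "k" already present; 4 new (m, e, m, k)
  "kmekye" → prefix "kme" already present; 3 new (k, y, e)
  "kmeeyk" → prefix "kme" already present; 3 new (e, y, k)
  "kmemyke" → prefix "kmem" already present; 3 new (y, k, e)
Total nodes = 7 + 4 + 3 + 3 + 3 = 20

20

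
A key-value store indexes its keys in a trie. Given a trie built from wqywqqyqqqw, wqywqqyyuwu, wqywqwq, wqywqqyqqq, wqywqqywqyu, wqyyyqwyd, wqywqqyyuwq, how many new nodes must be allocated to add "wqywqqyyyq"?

Walking "wqywqqyyyq" from the root, the first 8 characters ("wqywqqyy") follow existing edges; "y" is the first miss.
Each of the 2 remaining characters creates one node.

2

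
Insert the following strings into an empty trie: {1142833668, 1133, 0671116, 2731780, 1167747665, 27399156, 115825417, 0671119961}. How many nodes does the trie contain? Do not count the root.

Count nodes per top-level branch (shared prefixes stored once):
  '0'-branch (0671116, 0671119961): 11 nodes
  '1'-branch (1133, 1142833668, 115825417, 1167747665): 27 nodes
  '2'-branch (2731780, 27399156): 12 nodes
Sum: 50

50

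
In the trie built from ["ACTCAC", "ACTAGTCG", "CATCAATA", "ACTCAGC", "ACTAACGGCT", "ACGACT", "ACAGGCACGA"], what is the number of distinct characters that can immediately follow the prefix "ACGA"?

1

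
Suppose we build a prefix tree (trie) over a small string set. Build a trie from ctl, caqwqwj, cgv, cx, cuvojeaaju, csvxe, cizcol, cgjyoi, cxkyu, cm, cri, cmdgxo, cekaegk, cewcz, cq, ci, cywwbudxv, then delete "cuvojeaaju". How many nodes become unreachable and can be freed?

9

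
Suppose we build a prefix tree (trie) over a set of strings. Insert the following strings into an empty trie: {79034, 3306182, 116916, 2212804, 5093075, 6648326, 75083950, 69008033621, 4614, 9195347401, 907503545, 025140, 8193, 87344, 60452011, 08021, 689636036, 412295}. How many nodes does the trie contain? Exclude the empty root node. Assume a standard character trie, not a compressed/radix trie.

Insert word by word; a character creates a node only if that edge doesn't already exist:
  "79034" → 5 new (7, 9, 0, 3, 4)
  "3306182" → 7 new (3, 3, 0, 6, 1, 8, 2)
  "116916" → 6 new (1, 1, 6, 9, 1, 6)
  "2212804" → 7 new (2, 2, 1, 2, 8, 0, 4)
  "5093075" → 7 new (5, 0, 9, 3, 0, 7, 5)
  "6648326" → 7 new (6, 6, 4, 8, 3, 2, 6)
  "75083950" → prefix "7" already present; 7 new (5, 0, 8, 3, 9, 5, 0)
  "69008033621" → prefix "6" already present; 10 new (9, 0, 0, 8, 0, 3, 3, 6, 2, 1)
  "4614" → 4 new (4, 6, 1, 4)
  "9195347401" → 10 new (9, 1, 9, 5, 3, 4, 7, 4, 0, 1)
  "907503545" → prefix "9" already present; 8 new (0, 7, 5, 0, 3, 5, 4, 5)
  "025140" → 6 new (0, 2, 5, 1, 4, 0)
  "8193" → 4 new (8, 1, 9, 3)
  "87344" → prefix "8" already present; 4 new (7, 3, 4, 4)
  "60452011" → prefix "6" already present; 7 new (0, 4, 5, 2, 0, 1, 1)
  "08021" → prefix "0" already present; 4 new (8, 0, 2, 1)
  "689636036" → prefix "6" already present; 8 new (8, 9, 6, 3, 6, 0, 3, 6)
  "412295" → prefix "4" already present; 5 new (1, 2, 2, 9, 5)
Total nodes = 5 + 7 + 6 + 7 + 7 + 7 + 7 + 10 + 4 + 10 + 8 + 6 + 4 + 4 + 7 + 4 + 8 + 5 = 116

116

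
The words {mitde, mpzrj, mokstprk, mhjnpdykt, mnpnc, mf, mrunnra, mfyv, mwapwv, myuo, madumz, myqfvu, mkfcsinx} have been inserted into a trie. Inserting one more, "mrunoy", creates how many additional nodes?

2

The longest prefix of "mrunoy" already in the trie is "mrun" (length 4).
New nodes needed: |"mrunoy"| − 4 = 6 − 4 = 2.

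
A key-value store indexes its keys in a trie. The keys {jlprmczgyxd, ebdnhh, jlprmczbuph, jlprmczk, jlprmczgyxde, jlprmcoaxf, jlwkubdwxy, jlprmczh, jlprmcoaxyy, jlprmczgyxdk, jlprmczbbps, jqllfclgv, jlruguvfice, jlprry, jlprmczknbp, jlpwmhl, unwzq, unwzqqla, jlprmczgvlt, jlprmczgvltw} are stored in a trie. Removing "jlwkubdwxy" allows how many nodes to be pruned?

After clearing the end-marker at "jlwkubdwxy", prune upward until reaching a node still needed by another word.
The suffix "wkubdwxy" (8 nodes) is used only by "jlwkubdwxy"; the node for "jl" still has the child "p", so pruning stops there.
Nodes removed: 8

8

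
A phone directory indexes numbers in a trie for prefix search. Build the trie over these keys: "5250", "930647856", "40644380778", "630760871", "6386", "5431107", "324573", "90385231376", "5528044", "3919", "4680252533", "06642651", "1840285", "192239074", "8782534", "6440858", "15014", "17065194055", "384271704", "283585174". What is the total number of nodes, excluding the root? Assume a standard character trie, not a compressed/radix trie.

142

Count nodes per top-level branch (shared prefixes stored once):
  '0'-branch (06642651): 8 nodes
  '1'-branch (15014, 17065194055, 1840285, 192239074): 29 nodes
  '2'-branch (283585174): 9 nodes
  '3'-branch (324573, 384271704, 3919): 17 nodes
  '4'-branch (40644380778, 4680252533): 20 nodes
  '5'-branch (5250, 5431107, 5528044): 16 nodes
  '6'-branch (630760871, 6386, 6440858): 17 nodes
  '8'-branch (8782534): 7 nodes
  '9'-branch (90385231376, 930647856): 19 nodes
Sum: 142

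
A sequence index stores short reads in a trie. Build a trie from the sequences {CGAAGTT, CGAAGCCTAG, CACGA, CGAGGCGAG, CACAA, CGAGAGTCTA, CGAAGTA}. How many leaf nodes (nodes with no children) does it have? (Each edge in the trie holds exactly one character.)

A leaf is a node with no children — equivalently, the end of a word that is not a proper prefix of any other stored word.
Those words: "CACAA", "CACGA", "CGAAGCCTAG", "CGAAGTA", "CGAAGTT", "CGAGAGTCTA", "CGAGGCGAG"
Leaf count: 7

7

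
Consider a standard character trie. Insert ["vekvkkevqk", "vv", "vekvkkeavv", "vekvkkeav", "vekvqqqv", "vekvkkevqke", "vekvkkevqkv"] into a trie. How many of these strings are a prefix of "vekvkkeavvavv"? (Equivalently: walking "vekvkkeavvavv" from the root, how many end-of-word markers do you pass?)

Walk "vekvkkeavvavv" from the root; an end-of-word marker is hit whenever a stored word is a prefix of "vekvkkeavvavv".
Prefixes of the query that are stored words: "vekvkkeav", "vekvkkeavv"
Count: 2

2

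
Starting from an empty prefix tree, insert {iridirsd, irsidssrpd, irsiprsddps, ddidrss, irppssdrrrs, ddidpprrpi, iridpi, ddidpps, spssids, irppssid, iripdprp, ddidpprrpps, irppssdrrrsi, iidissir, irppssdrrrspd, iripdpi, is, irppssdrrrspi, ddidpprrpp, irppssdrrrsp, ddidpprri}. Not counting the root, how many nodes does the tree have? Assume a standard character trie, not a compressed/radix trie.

78

Trace insertions, counting only characters that open a new branch:
  "iridirsd" → 8 new (i, r, i, d, i, r, s, d)
  "irsidssrpd" → prefix "ir" already present; 8 new (s, i, d, s, s, r, p, d)
  "irsiprsddps" → prefix "irsi" already present; 7 new (p, r, s, d, d, p, s)
  "ddidrss" → 7 new (d, d, i, d, r, s, s)
  "irppssdrrrs" → prefix "ir" already present; 9 new (p, p, s, s, d, r, r, r, s)
  "ddidpprrpi" → prefix "ddid" already present; 6 new (p, p, r, r, p, i)
  "iridpi" → prefix "irid" already present; 2 new (p, i)
  "ddidpps" → prefix "ddidpp" already present; 1 new (s)
  "spssids" → 7 new (s, p, s, s, i, d, s)
  "irppssid" → prefix "irppss" already present; 2 new (i, d)
  "iripdprp" → prefix "iri" already present; 5 new (p, d, p, r, p)
  "ddidpprrpps" → prefix "ddidpprrp" already present; 2 new (p, s)
  "irppssdrrrsi" → prefix "irppssdrrrs" already present; 1 new (i)
  "iidissir" → prefix "i" already present; 7 new (i, d, i, s, s, i, r)
  "irppssdrrrspd" → prefix "irppssdrrrs" already present; 2 new (p, d)
  "iripdpi" → prefix "iripdp" already present; 1 new (i)
  "is" → prefix "i" already present; 1 new (s)
  "irppssdrrrspi" → prefix "irppssdrrrsp" already present; 1 new (i)
  "ddidpprrpp" → prefix "ddidpprrpp" already present; 0 new (none)
  "irppssdrrrsp" → prefix "irppssdrrrsp" already present; 0 new (none)
  "ddidpprri" → prefix "ddidpprr" already present; 1 new (i)
Total nodes = 8 + 8 + 7 + 7 + 9 + 6 + 2 + 1 + 7 + 2 + 5 + 2 + 1 + 7 + 2 + 1 + 1 + 1 + 0 + 0 + 1 = 78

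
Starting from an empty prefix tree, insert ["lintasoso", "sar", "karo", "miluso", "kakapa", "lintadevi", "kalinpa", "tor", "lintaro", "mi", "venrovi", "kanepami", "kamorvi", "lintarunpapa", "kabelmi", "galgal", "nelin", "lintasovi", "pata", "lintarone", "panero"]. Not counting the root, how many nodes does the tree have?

Count nodes per top-level branch (shared prefixes stored once):
  'g'-branch (galgal): 6 nodes
  'k'-branch (kabelmi, kakapa, kalinpa, kamorvi, kanepami, karo): 29 nodes
  'l'-branch (lintadevi, lintaro, lintarone, lintarunpapa, lintasoso, lintasovi): 25 nodes
  'm'-branch (mi, miluso): 6 nodes
  'n'-branch (nelin): 5 nodes
  'p'-branch (panero, pata): 8 nodes
  's'-branch (sar): 3 nodes
  't'-branch (tor): 3 nodes
  'v'-branch (venrovi): 7 nodes
Sum: 92

92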